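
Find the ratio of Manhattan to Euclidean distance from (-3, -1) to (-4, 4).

L1 = |-3 - (-4)| + |-1 - 4| = 1 + 5 = 6
L2 = √(1² + 5²) = √26 ≈ 5.099
L1 ≥ L2 always (equality iff movement is along one axis); L1 > L2 here.
Ratio L1/L2 = 6/√26 ≈ 1.1767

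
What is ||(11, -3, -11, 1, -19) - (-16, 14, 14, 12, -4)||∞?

max(|x_i - y_i|) = max(|11 - (-16)|, |-3 - 14|, |-11 - 14|, |1 - 12|, |-19 - (-4)|) = max(27, 17, 25, 11, 15) = 27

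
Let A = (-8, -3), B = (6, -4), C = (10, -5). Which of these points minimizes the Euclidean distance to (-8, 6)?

Distances: d(A) = 9, d(B) ≈ 17.2047, d(C) ≈ 21.095. Nearest: A = (-8, -3) with distance 9.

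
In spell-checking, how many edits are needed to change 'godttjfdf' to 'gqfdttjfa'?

Let D[i][j] be the edit distance between the first i characters of 'godttjfdf' and the first j characters of 'gqfdttjfa', with D[i][0] = i, D[0][j] = j, and D[i][j] = D[i-1][j-1] if the characters match, else 1 + min(D[i-1][j], D[i][j-1], D[i-1][j-1]). Filling the table (rows: prefixes of 'godttjfdf', columns: prefixes of 'gqfdttjfa'):
     ε  g  q  f  d  t  t  j  f  a
  ε  0  1  2  3  4  5  6  7  8  9
  g  1  0  1  2  3  4  5  6  7  8
  o  2  1  1  2  3  4  5  6  7  8
  d  3  2  2  2  2  3  4  5  6  7
  t  4  3  3  3  3  2  3  4  5  6
  t  5  4  4  4  4  3  2  3  4  5
  j  6  5  5  5  5  4  3  2  3  4
  f  7  6  6  5  6  5  4  3  2  3
  d  8  7  7  6  5  6  5  4  3  3
  f  9  8  8  7  6  6  6  5  4  4
The bottom-right entry gives D[9][9] = 4, so no sequence of fewer than 4 edits works. Backtracking through the table gives one optimal edit sequence (4 edits):
  godttjfdf → gqodttjfdf (ins q @2)
  gqodttjfdf → gqfdttjfdf (sub o→f @3)
  gqfdttjfdf → gqfdttjff (del d @9)
  gqfdttjff → gqfdttjfa (sub f→a @9)
Edit distance = 4.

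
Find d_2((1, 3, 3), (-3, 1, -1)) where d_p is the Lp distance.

(Σ|x_i - y_i|^2)^(1/2) = (|1 - (-3)|^2 + |3 - 1|^2 + |3 - (-1)|^2)^(1/2)
= (4^2 + 2^2 + 4^2)^(1/2) = (16 + 4 + 16)^(1/2) = (36)^(1/2) = 6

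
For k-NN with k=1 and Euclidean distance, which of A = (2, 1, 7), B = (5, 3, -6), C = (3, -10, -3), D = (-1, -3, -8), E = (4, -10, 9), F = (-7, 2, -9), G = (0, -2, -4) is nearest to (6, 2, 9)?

Distances: d(A) ≈ 4.5826, d(B) ≈ 15.0665, d(C) ≈ 17.2337, d(D) ≈ 19.0526, d(E) ≈ 12.1655, d(F) ≈ 22.2036, d(G) ≈ 14.8661. Nearest: A = (2, 1, 7) with distance 4.5826.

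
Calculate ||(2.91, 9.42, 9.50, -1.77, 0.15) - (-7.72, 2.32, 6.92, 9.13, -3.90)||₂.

√(Σ(x_i - y_i)²) = √((2.91 - (-7.72))² + (9.42 - 2.32)² + (9.5 - 6.92)² + (-1.77 - 9.13)² + (0.15 - (-3.9))²)
= √(10.63² + 7.1² + 2.58² + (-10.9)² + 4.05²) = √(112.9969 + 50.41 + 6.6564 + 118.81 + 16.4025) = √305.2758 ≈ 17.4721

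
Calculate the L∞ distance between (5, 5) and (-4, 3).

max(|x_i - y_i|) = max(|5 - (-4)|, |5 - 3|) = max(9, 2) = 9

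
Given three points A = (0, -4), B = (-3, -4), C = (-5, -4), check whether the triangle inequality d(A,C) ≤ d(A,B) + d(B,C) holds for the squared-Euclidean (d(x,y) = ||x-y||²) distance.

d(A,B) = 3² + 0² = 9, d(B,C) = 2² + 0² = 4, d(A,C) = 5² + 0² = 25.
d(A,C) = 25 > 9 + 4 = 13. Triangle inequality is VIOLATED. (Squared-Euclidean is not a metric — this is a counterexample.)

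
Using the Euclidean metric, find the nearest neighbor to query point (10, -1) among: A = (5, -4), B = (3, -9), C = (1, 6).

Distances: d(A) ≈ 5.831, d(B) ≈ 10.6301, d(C) ≈ 11.4018. Nearest: A = (5, -4) with distance 5.831.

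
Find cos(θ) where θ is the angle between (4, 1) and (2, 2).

With u = (4, 1), v = (2, 2):
u·v = 4·2 + 1·2 = 8 + 2 = 10.
|u| = √(4² + 1²) = √17, |v| = √(2² + 2²) = √8, so |u||v| = √(17·8) = √136.
cos θ = (u·v)/(|u||v|) = 10/√136 ≈ 0.8575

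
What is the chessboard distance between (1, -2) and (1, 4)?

max(|x_i - y_i|) = max(|1 - 1|, |-2 - 4|) = max(0, 6) = 6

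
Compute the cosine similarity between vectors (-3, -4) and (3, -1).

With u = (-3, -4), v = (3, -1):
u·v = (-3)·3 + (-4)·(-1) = (-9) + 4 = -5.
|u| = √((-3)² + (-4)²) = √25, |v| = √(3² + (-1)²) = √10, so |u||v| = √(25·10) = √250.
cos θ = (u·v)/(|u||v|) = -5/√250 ≈ -0.3162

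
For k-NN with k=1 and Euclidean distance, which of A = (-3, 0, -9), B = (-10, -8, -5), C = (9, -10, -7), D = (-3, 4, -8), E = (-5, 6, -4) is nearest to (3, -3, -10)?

Distances: d(A) ≈ 6.7823, d(B) ≈ 14.7986, d(C) ≈ 9.6954, d(D) ≈ 9.434, d(E) ≈ 13.4536. Nearest: A = (-3, 0, -9) with distance 6.7823.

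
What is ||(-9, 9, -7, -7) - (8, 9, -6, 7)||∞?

max(|x_i - y_i|) = max(|-9 - 8|, |9 - 9|, |-7 - (-6)|, |-7 - 7|) = max(17, 0, 1, 14) = 17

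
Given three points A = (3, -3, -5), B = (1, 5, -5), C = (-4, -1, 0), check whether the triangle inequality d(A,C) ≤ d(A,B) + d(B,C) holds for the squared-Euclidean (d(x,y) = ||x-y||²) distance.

d(A,B) = 2² + 8² + 0² = 68, d(B,C) = 5² + 6² + 5² = 86, d(A,C) = 7² + 2² + 5² = 78.
d(A,C) = 78 ≤ 68 + 86 = 154. Triangle inequality is satisfied.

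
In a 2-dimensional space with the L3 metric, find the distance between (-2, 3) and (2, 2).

(Σ|x_i - y_i|^3)^(1/3) = (|-2 - 2|^3 + |3 - 2|^3)^(1/3)
= (4^3 + 1^3)^(1/3) = (64 + 1)^(1/3) = (65)^(1/3) ≈ 4.0207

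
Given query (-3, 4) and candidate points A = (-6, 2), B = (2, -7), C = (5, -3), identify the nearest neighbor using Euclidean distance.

Distances: d(A) ≈ 3.6056, d(B) ≈ 12.083, d(C) ≈ 10.6301. Nearest: A = (-6, 2) with distance 3.6056.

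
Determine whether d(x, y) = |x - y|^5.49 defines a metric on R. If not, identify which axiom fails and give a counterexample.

No. d(x,y) = |x-y|^5.49 fails the triangle inequality since p = 5.49 > 1. Counterexample: x = 5, y = 11, z = 19. d(x,z) = |5 - 19|^5.49 = 14^5.49 ≈ 1959940.6293, but d(x,y) + d(y,z) = 6^5.49 + 8^5.49 ≈ 18708.9909 + 90774.5341 = 109483.525. Since 1959940.6293 > 109483.525, the triangle inequality is violated.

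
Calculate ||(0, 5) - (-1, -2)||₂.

√(Σ(x_i - y_i)²) = √((0 - (-1))² + (5 - (-2))²)
= √(1² + 7²) = √(1 + 49) = √50 ≈ 7.0711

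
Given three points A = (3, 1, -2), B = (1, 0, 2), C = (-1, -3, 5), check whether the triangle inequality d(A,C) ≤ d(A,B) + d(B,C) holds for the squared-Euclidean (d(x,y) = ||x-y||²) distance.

d(A,B) = 2² + 1² + 4² = 21, d(B,C) = 2² + 3² + 3² = 22, d(A,C) = 4² + 4² + 7² = 81.
d(A,C) = 81 > 21 + 22 = 43. Triangle inequality is VIOLATED. (Squared-Euclidean is not a metric — this is a counterexample.)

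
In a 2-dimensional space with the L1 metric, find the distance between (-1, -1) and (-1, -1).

Σ|x_i - y_i| = |-1 - (-1)| + |-1 - (-1)| = 0 + 0 = 0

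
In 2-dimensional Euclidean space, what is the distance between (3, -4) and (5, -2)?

√(Σ(x_i - y_i)²) = √((3 - 5)² + (-4 - (-2))²)
= √((-2)² + (-2)²) = √(4 + 4) = √8 ≈ 2.8284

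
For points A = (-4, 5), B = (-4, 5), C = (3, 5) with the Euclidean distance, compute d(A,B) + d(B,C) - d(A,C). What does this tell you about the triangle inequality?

d(A,B) = √(0² + 0²) = √0 = 0, d(B,C) = √(7² + 0²) = √49 = 7, d(A,C) = √(7² + 0²) = √49 = 7.
d(A,B) + d(B,C) - d(A,C) = 0 + 7 - 7 = 7 - 7 = 0. This is ≥ 0, so the triangle inequality holds for these points.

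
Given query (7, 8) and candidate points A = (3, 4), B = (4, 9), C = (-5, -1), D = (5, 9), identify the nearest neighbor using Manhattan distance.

Distances: d(A) = 8, d(B) = 4, d(C) = 21, d(D) = 3. Nearest: D = (5, 9) with distance 3.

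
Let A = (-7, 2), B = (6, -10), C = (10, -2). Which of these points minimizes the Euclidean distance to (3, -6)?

Distances: d(A) ≈ 12.8062, d(B) = 5, d(C) ≈ 8.0623. Nearest: B = (6, -10) with distance 5.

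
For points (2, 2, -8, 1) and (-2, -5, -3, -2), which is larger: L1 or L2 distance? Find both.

L1 = |2 - (-2)| + |2 - (-5)| + |-8 - (-3)| + |1 - (-2)| = 4 + 7 + 5 + 3 = 19
L2 = √(4² + 7² + 5² + 3²) = √99 ≈ 9.9499
L1 ≥ L2 always (equality iff movement is along one axis); L1 > L2 here.
Ratio L1/L2 = 19/√99 ≈ 1.9096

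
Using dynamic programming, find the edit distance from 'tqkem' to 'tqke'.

Let D[i][j] be the edit distance between the first i characters of 'tqkem' and the first j characters of 'tqke', with D[i][0] = i, D[0][j] = j, and D[i][j] = D[i-1][j-1] if the characters match, else 1 + min(D[i-1][j], D[i][j-1], D[i-1][j-1]). Filling the table (rows: prefixes of 'tqkem', columns: prefixes of 'tqke'):
     ε  t  q  k  e
  ε  0  1  2  3  4
  t  1  0  1  2  3
  q  2  1  0  1  2
  k  3  2  1  0  1
  e  4  3  2  1  0
  m  5  4  3  2  1
The bottom-right entry gives D[5][4] = 1, so no sequence of fewer than 1 edit works. Backtracking through the table gives one optimal edit sequence (1 edit):
  tqkem → tqke (del m @5)
Edit distance = 1.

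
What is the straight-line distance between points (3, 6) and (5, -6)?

√(Σ(x_i - y_i)²) = √((3 - 5)² + (6 - (-6))²)
= √((-2)² + 12²) = √(4 + 144) = √148 ≈ 12.1655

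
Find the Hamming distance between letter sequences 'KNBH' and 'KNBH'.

Differing positions: none. Hamming distance = 0.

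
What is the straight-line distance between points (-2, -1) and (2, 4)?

√(Σ(x_i - y_i)²) = √((-2 - 2)² + (-1 - 4)²)
= √((-4)² + (-5)²) = √(16 + 25) = √41 ≈ 6.4031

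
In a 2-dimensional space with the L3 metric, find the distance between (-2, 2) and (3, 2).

(Σ|x_i - y_i|^3)^(1/3) = (|-2 - 3|^3 + |2 - 2|^3)^(1/3)
= (5^3 + 0^3)^(1/3) = (125 + 0)^(1/3) = (125)^(1/3) = 5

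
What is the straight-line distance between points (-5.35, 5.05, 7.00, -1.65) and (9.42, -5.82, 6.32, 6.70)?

√(Σ(x_i - y_i)²) = √((-5.35 - 9.42)² + (5.05 - (-5.82))² + (7 - 6.32)² + (-1.65 - 6.7)²)
= √((-14.77)² + 10.87² + 0.68² + (-8.35)²) = √(218.1529 + 118.1569 + 0.4624 + 69.7225) = √406.4947 ≈ 20.1617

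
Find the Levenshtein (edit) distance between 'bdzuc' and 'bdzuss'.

Let D[i][j] be the edit distance between the first i characters of 'bdzuc' and the first j characters of 'bdzuss', with D[i][0] = i, D[0][j] = j, and D[i][j] = D[i-1][j-1] if the characters match, else 1 + min(D[i-1][j], D[i][j-1], D[i-1][j-1]). Filling the table (rows: prefixes of 'bdzuc', columns: prefixes of 'bdzuss'):
     ε  b  d  z  u  s  s
  ε  0  1  2  3  4  5  6
  b  1  0  1  2  3  4  5
  d  2  1  0  1  2  3  4
  z  3  2  1  0  1  2  3
  u  4  3  2  1  0  1  2
  c  5  4  3  2  1  1  2
The bottom-right entry gives D[5][6] = 2, so no sequence of fewer than 2 edits works. Backtracking through the table gives one optimal edit sequence (2 edits):
  bdzuc → bdzusc (ins s @5)
  bdzusc → bdzuss (sub c→s @6)
Edit distance = 2.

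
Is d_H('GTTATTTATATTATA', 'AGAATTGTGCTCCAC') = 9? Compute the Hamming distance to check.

Differing positions: 1, 2, 3, 7, 8, 9, 10, 12, 13, 14, 15. Hamming distance = 11, so the claim that d_H = 9 is false.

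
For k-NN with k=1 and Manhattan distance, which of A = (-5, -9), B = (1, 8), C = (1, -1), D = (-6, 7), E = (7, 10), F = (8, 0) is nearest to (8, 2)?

Distances: d(A) = 24, d(B) = 13, d(C) = 10, d(D) = 19, d(E) = 9, d(F) = 2. Nearest: F = (8, 0) with distance 2.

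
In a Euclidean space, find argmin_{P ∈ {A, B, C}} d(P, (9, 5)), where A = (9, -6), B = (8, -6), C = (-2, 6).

Distances: d(A) = 11, d(B) ≈ 11.0454, d(C) ≈ 11.0454. Nearest: A = (9, -6) with distance 11.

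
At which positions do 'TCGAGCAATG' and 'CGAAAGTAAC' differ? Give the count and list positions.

Differing positions: 1, 2, 3, 5, 6, 7, 9, 10. Hamming distance = 8.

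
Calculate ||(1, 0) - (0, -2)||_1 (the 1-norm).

Σ|x_i - y_i| = |1 - 0| + |0 - (-2)| = 1 + 2 = 3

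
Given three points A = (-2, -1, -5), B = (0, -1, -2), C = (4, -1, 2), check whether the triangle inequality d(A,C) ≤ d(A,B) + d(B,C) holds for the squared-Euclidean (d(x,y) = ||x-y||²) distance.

d(A,B) = 2² + 0² + 3² = 13, d(B,C) = 4² + 0² + 4² = 32, d(A,C) = 6² + 0² + 7² = 85.
d(A,C) = 85 > 13 + 32 = 45. Triangle inequality is VIOLATED. (Squared-Euclidean is not a metric — this is a counterexample.)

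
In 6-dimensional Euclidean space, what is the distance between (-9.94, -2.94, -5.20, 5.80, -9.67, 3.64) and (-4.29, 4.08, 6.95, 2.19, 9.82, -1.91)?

√(Σ(x_i - y_i)²) = √((-9.94 - (-4.29))² + (-2.94 - 4.08)² + (-5.2 - 6.95)² + (5.8 - 2.19)² + (-9.67 - 9.82)² + (3.64 - (-1.91))²)
= √((-5.65)² + (-7.02)² + (-12.15)² + 3.61² + (-19.49)² + 5.55²) = √(31.9225 + 49.2804 + 147.6225 + 13.0321 + 379.8601 + 30.8025) = √652.5201 ≈ 25.5445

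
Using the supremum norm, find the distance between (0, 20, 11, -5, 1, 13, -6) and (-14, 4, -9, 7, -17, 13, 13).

max(|x_i - y_i|) = max(|0 - (-14)|, |20 - 4|, |11 - (-9)|, |-5 - 7|, |1 - (-17)|, |13 - 13|, |-6 - 13|) = max(14, 16, 20, 12, 18, 0, 19) = 20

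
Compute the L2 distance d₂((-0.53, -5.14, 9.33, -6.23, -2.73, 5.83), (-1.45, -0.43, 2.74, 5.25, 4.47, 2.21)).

√(Σ(x_i - y_i)²) = √((-0.53 - (-1.45))² + (-5.14 - (-0.43))² + (9.33 - 2.74)² + (-6.23 - 5.25)² + (-2.73 - 4.47)² + (5.83 - 2.21)²)
= √(0.92² + (-4.71)² + 6.59² + (-11.48)² + (-7.2)² + 3.62²) = √(0.8464 + 22.1841 + 43.4281 + 131.7904 + 51.84 + 13.1044) = √263.1934 ≈ 16.2232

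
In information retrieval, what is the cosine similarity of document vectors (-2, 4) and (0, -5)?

With u = (-2, 4), v = (0, -5):
u·v = (-2)·0 + 4·(-5) = 0 + (-20) = -20.
|u| = √((-2)² + 4²) = √20, |v| = √(0² + (-5)²) = √25, so |u||v| = √(20·25) = √500.
cos θ = (u·v)/(|u||v|) = -20/√500 ≈ -0.8944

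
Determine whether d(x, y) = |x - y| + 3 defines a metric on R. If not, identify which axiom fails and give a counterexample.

No. d fails identity of indiscernibles (specifically d(x,x) = 0): d(4, 4) = |4 - 4| + 3 = 0 + 3 = 3 ≠ 0.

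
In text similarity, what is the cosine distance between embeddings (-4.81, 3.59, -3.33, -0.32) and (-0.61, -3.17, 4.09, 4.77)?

With u = (-4.81, 3.59, -3.33, -0.32), v = (-0.61, -3.17, 4.09, 4.77):
u·v = (-4.81)·(-0.61) + 3.59·(-3.17) + (-3.33)·4.09 + (-0.32)·4.77 = 2.9341 + (-11.3803) + (-13.6197) + (-1.5264) = -23.5923.
|u| = √((-4.81)² + 3.59² + (-3.33)² + (-0.32)²) = √(23.1361 + 12.8881 + 11.0889 + 0.1024) = √47.2155, |v| = √((-0.61)² + (-3.17)² + 4.09² + 4.77²) = √(0.3721 + 10.0489 + 16.7281 + 22.7529) = √49.902.
cos θ = (u·v)/(|u||v|) = -23.5923/(√47.2155·√49.902) ≈ -0.486
Cosine distance = 1 - cos θ ≈ 1 - (-0.486) = 1.486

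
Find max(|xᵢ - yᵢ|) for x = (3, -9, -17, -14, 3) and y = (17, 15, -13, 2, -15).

max(|x_i - y_i|) = max(|3 - 17|, |-9 - 15|, |-17 - (-13)|, |-14 - 2|, |3 - (-15)|) = max(14, 24, 4, 16, 18) = 24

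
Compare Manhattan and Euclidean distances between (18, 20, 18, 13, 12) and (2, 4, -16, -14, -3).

L1 = |18 - 2| + |20 - 4| + |18 - (-16)| + |13 - (-14)| + |12 - (-3)| = 16 + 16 + 34 + 27 + 15 = 108
L2 = √(16² + 16² + 34² + 27² + 15²) = √2622 ≈ 51.2055
L1 ≥ L2 always (equality iff movement is along one axis); L1 > L2 here.
Ratio L1/L2 = 108/√2622 ≈ 2.1091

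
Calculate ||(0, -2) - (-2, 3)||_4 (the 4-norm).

(Σ|x_i - y_i|^4)^(1/4) = (|0 - (-2)|^4 + |-2 - 3|^4)^(1/4)
= (2^4 + 5^4)^(1/4) = (16 + 625)^(1/4) = (641)^(1/4) ≈ 5.0317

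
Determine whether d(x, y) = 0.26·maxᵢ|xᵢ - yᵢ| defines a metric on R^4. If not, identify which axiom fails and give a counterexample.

Yes. The L∞ (Chebyshev) norm induces a metric on R^4, and multiplying a metric by a positive constant 0.26 > 0 preserves all four axioms: non-negativity (0.26·||x-y|| ≥ 0), identity (0.26·||x-y|| = 0 ⟺ ||x-y|| = 0 ⟺ x = y), symmetry (||x-y|| = ||y-x||), and the triangle inequality (0.26·||x-z|| ≤ 0.26·||x-y|| + 0.26·||y-z||). So d is a metric.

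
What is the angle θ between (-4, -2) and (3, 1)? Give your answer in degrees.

With u = (-4, -2), v = (3, 1):
u·v = (-4)·3 + (-2)·1 = (-12) + (-2) = -14.
|u| = √((-4)² + (-2)²) = √20, |v| = √(3² + 1²) = √10, so |u||v| = √(20·10) = √200.
cos θ = (u·v)/(|u||v|) = -14/√200 ≈ -0.989949
θ = arccos(-0.989949) ≈ 171.87°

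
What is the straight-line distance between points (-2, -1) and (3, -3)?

√(Σ(x_i - y_i)²) = √((-2 - 3)² + (-1 - (-3))²)
= √((-5)² + 2²) = √(25 + 4) = √29 ≈ 5.3852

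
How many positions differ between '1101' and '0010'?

Differing positions: 1, 2, 3, 4. Hamming distance = 4.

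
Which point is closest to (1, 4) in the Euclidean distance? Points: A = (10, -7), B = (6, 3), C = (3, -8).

Distances: d(A) ≈ 14.2127, d(B) ≈ 5.099, d(C) ≈ 12.1655. Nearest: B = (6, 3) with distance 5.099.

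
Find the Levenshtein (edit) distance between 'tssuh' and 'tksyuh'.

Let D[i][j] be the edit distance between the first i characters of 'tssuh' and the first j characters of 'tksyuh', with D[i][0] = i, D[0][j] = j, and D[i][j] = D[i-1][j-1] if the characters match, else 1 + min(D[i-1][j], D[i][j-1], D[i-1][j-1]). Filling the table (rows: prefixes of 'tssuh', columns: prefixes of 'tksyuh'):
     ε  t  k  s  y  u  h
  ε  0  1  2  3  4  5  6
  t  1  0  1  2  3  4  5
  s  2  1  1  1  2  3  4
  s  3  2  2  1  2  3  4
  u  4  3  3  2  2  2  3
  h  5  4  4  3  3  3  2
The bottom-right entry gives D[5][6] = 2, so no sequence of fewer than 2 edits works. Backtracking through the table gives one optimal edit sequence (2 edits):
  tssuh → tkssuh (ins k @2)
  tkssuh → tksyuh (sub s→y @4)
Edit distance = 2.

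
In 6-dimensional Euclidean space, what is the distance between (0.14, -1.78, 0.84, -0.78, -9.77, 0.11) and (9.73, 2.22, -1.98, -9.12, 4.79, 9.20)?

√(Σ(x_i - y_i)²) = √((0.14 - 9.73)² + (-1.78 - 2.22)² + (0.84 - (-1.98))² + (-0.78 - (-9.12))² + (-9.77 - 4.79)² + (0.11 - 9.2)²)
= √((-9.59)² + (-4)² + 2.82² + 8.34² + (-14.56)² + (-9.09)²) = √(91.9681 + 16 + 7.9524 + 69.5556 + 211.9936 + 82.6281) = √480.0978 ≈ 21.9111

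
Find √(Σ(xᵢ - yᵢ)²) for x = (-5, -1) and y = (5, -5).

√(Σ(x_i - y_i)²) = √((-5 - 5)² + (-1 - (-5))²)
= √((-10)² + 4²) = √(100 + 16) = √116 ≈ 10.7703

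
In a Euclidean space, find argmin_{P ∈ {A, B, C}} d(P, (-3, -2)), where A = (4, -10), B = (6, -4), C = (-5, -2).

Distances: d(A) ≈ 10.6301, d(B) ≈ 9.2195, d(C) = 2. Nearest: C = (-5, -2) with distance 2.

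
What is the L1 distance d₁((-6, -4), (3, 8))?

Σ|x_i - y_i| = |-6 - 3| + |-4 - 8| = 9 + 12 = 21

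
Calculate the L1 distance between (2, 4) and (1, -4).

Σ|x_i - y_i| = |2 - 1| + |4 - (-4)| = 1 + 8 = 9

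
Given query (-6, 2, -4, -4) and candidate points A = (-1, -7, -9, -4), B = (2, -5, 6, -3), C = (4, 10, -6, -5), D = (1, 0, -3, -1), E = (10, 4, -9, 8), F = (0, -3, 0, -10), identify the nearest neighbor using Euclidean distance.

Distances: d(A) ≈ 11.4455, d(B) ≈ 14.6287, d(C) = 13, d(D) ≈ 7.9373, d(E) ≈ 20.7123, d(F) ≈ 10.6301. Nearest: D = (1, 0, -3, -1) with distance 7.9373.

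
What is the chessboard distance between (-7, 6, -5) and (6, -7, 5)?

max(|x_i - y_i|) = max(|-7 - 6|, |6 - (-7)|, |-5 - 5|) = max(13, 13, 10) = 13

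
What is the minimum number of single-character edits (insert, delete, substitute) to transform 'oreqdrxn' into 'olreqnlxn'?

Let D[i][j] be the edit distance between the first i characters of 'oreqdrxn' and the first j characters of 'olreqnlxn', with D[i][0] = i, D[0][j] = j, and D[i][j] = D[i-1][j-1] if the characters match, else 1 + min(D[i-1][j], D[i][j-1], D[i-1][j-1]). Filling the table (rows: prefixes of 'oreqdrxn', columns: prefixes of 'olreqnlxn'):
     ε  o  l  r  e  q  n  l  x  n
  ε  0  1  2  3  4  5  6  7  8  9
  o  1  0  1  2  3  4  5  6  7  8
  r  2  1  1  1  2  3  4  5  6  7
  e  3  2  2  2  1  2  3  4  5  6
  q  4  3  3  3  2  1  2  3  4  5
  d  5  4  4  4  3  2  2  3  4  5
  r  6  5  5  4  4  3  3  3  4  5
  x  7  6  6  5  5  4  4  4  3  4
  n  8  7  7  6  6  5  4  5  4  3
The bottom-right entry gives D[8][9] = 3, so no sequence of fewer than 3 edits works. Backtracking through the table gives one optimal edit sequence (3 edits):
  oreqdrxn → olreqdrxn (ins l @2)
  olreqdrxn → olreqnrxn (sub d→n @6)
  olreqnrxn → olreqnlxn (sub r→l @7)
Edit distance = 3.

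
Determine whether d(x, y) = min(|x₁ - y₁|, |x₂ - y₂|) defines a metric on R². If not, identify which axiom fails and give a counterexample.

No. d fails identity of indiscernibles: take x = (-1, 0) and y = (-1, 2). Then d(x,y) = min(|-1 - (-1)|, |0 - 2|) = min(0, 2) = 0, yet x ≠ y.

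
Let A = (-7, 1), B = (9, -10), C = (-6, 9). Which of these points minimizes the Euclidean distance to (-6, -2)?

Distances: d(A) ≈ 3.1623, d(B) = 17, d(C) = 11. Nearest: A = (-7, 1) with distance 3.1623.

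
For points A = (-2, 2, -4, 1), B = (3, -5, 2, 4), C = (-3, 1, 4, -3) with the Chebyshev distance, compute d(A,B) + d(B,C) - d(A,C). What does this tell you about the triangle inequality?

d(A,B) = max(5, 7, 6, 3) = 7, d(B,C) = max(6, 6, 2, 7) = 7, d(A,C) = max(1, 1, 8, 4) = 8.
d(A,B) + d(B,C) - d(A,C) = 7 + 7 - 8 = 14 - 8 = 6. This is ≥ 0, so the triangle inequality holds for these points.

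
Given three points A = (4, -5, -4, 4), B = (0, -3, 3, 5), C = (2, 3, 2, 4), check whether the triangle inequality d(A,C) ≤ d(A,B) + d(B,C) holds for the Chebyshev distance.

d(A,B) = max(4, 2, 7, 1) = 7, d(B,C) = max(2, 6, 1, 1) = 6, d(A,C) = max(2, 8, 6, 0) = 8.
d(A,C) = 8 ≤ 7 + 6 = 13. Triangle inequality is satisfied.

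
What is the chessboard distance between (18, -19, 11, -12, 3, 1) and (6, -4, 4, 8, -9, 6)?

max(|x_i - y_i|) = max(|18 - 6|, |-19 - (-4)|, |11 - 4|, |-12 - 8|, |3 - (-9)|, |1 - 6|) = max(12, 15, 7, 20, 12, 5) = 20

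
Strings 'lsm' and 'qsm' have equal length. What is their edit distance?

Let D[i][j] be the edit distance between the first i characters of 'lsm' and the first j characters of 'qsm', with D[i][0] = i, D[0][j] = j, and D[i][j] = D[i-1][j-1] if the characters match, else 1 + min(D[i-1][j], D[i][j-1], D[i-1][j-1]). Filling the table (rows: prefixes of 'lsm', columns: prefixes of 'qsm'):
     ε  q  s  m
  ε  0  1  2  3
  l  1  1  2  3
  s  2  2  1  2
  m  3  3  2  1
The bottom-right entry gives D[3][3] = 1, so no sequence of fewer than 1 edit works. Backtracking through the table gives one optimal edit sequence (1 edit):
  lsm → qsm (sub l→q @1)
Edit distance = 1.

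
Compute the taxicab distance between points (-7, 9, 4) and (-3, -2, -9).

Σ|x_i - y_i| = |-7 - (-3)| + |9 - (-2)| + |4 - (-9)| = 4 + 11 + 13 = 28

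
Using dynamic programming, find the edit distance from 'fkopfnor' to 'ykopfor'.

Let D[i][j] be the edit distance between the first i characters of 'fkopfnor' and the first j characters of 'ykopfor', with D[i][0] = i, D[0][j] = j, and D[i][j] = D[i-1][j-1] if the characters match, else 1 + min(D[i-1][j], D[i][j-1], D[i-1][j-1]). Filling the table (rows: prefixes of 'fkopfnor', columns: prefixes of 'ykopfor'):
     ε  y  k  o  p  f  o  r
  ε  0  1  2  3  4  5  6  7
  f  1  1  2  3  4  4  5  6
  k  2  2  1  2  3  4  5  6
  o  3  3  2  1  2  3  4  5
  p  4  4  3  2  1  2  3  4
  f  5  5  4  3  2  1  2  3
  n  6  6  5  4  3  2  2  3
  o  7  7  6  5  4  3  2  3
  r  8  8  7  6  5  4  3  2
The bottom-right entry gives D[8][7] = 2, so no sequence of fewer than 2 edits works. Backtracking through the table gives one optimal edit sequence (2 edits):
  fkopfnor → ykopfnor (sub f→y @1)
  ykopfnor → ykopfor (del n @6)
Edit distance = 2.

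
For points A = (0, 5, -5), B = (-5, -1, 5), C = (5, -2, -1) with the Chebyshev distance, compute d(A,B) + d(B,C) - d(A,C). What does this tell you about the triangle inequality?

d(A,B) = max(5, 6, 10) = 10, d(B,C) = max(10, 1, 6) = 10, d(A,C) = max(5, 7, 4) = 7.
d(A,B) + d(B,C) - d(A,C) = 10 + 10 - 7 = 20 - 7 = 13. This is ≥ 0, so the triangle inequality holds for these points.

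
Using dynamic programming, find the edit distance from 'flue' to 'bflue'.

Let D[i][j] be the edit distance between the first i characters of 'flue' and the first j characters of 'bflue', with D[i][0] = i, D[0][j] = j, and D[i][j] = D[i-1][j-1] if the characters match, else 1 + min(D[i-1][j], D[i][j-1], D[i-1][j-1]). Filling the table (rows: prefixes of 'flue', columns: prefixes of 'bflue'):
     ε  b  f  l  u  e
  ε  0  1  2  3  4  5
  f  1  1  1  2  3  4
  l  2  2  2  1  2  3
  u  3  3  3  2  1  2
  e  4  4  4  3  2  1
The bottom-right entry gives D[4][5] = 1, so no sequence of fewer than 1 edit works. Backtracking through the table gives one optimal edit sequence (1 edit):
  flue → bflue (ins b @1)
Edit distance = 1.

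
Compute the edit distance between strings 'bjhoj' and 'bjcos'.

Let D[i][j] be the edit distance between the first i characters of 'bjhoj' and the first j characters of 'bjcos', with D[i][0] = i, D[0][j] = j, and D[i][j] = D[i-1][j-1] if the characters match, else 1 + min(D[i-1][j], D[i][j-1], D[i-1][j-1]). Filling the table (rows: prefixes of 'bjhoj', columns: prefixes of 'bjcos'):
     ε  b  j  c  o  s
  ε  0  1  2  3  4  5
  b  1  0  1  2  3  4
  j  2  1  0  1  2  3
  h  3  2  1  1  2  3
  o  4  3  2  2  1  2
  j  5  4  3  3  2  2
The bottom-right entry gives D[5][5] = 2, so no sequence of fewer than 2 edits works. Backtracking through the table gives one optimal edit sequence (2 edits):
  bjhoj → bjcoj (sub h→c @3)
  bjcoj → bjcos (sub j→s @5)
Edit distance = 2.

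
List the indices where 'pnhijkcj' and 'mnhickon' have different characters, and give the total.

Differing positions: 1, 5, 7, 8. Hamming distance = 4.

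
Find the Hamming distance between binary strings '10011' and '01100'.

Differing positions: 1, 2, 3, 4, 5. Hamming distance = 5.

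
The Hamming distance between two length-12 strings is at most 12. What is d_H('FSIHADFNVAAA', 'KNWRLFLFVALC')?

Differing positions: 1, 2, 3, 4, 5, 6, 7, 8, 11, 12. Hamming distance = 10. The maximum possible Hamming distance for length-12 strings is 12, so d_H/12 = 10/12 ≈ 0.8333.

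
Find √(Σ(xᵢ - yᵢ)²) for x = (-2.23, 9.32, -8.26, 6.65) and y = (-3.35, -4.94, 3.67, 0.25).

√(Σ(x_i - y_i)²) = √((-2.23 - (-3.35))² + (9.32 - (-4.94))² + (-8.26 - 3.67)² + (6.65 - 0.25)²)
= √(1.12² + 14.26² + (-11.93)² + 6.4²) = √(1.2544 + 203.3476 + 142.3249 + 40.96) = √387.8869 ≈ 19.6948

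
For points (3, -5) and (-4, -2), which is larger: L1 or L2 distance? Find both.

L1 = |3 - (-4)| + |-5 - (-2)| = 7 + 3 = 10
L2 = √(7² + 3²) = √58 ≈ 7.6158
L1 ≥ L2 always (equality iff movement is along one axis); L1 > L2 here.
Ratio L1/L2 = 10/√58 ≈ 1.3131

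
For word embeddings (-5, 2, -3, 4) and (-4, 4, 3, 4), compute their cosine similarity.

With u = (-5, 2, -3, 4), v = (-4, 4, 3, 4):
u·v = (-5)·(-4) + 2·4 + (-3)·3 + 4·4 = 20 + 8 + (-9) + 16 = 35.
|u| = √((-5)² + 2² + (-3)² + 4²) = √54, |v| = √((-4)² + 4² + 3² + 4²) = √57, so |u||v| = √(54·57) = √3078.
cos θ = (u·v)/(|u||v|) = 35/√3078 ≈ 0.6309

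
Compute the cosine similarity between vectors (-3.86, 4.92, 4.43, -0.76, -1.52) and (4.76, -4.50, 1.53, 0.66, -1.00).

With u = (-3.86, 4.92, 4.43, -0.76, -1.52), v = (4.76, -4.50, 1.53, 0.66, -1.00):
u·v = (-3.86)·4.76 + 4.92·(-4.5) + 4.43·1.53 + (-0.76)·0.66 + (-1.52)·(-1) = (-18.3736) + (-22.14) + 6.7779 + (-0.5016) + 1.52 = -32.7173.
|u| = √((-3.86)² + 4.92² + 4.43² + (-0.76)² + (-1.52)²) = √(14.8996 + 24.2064 + 19.6249 + 0.5776 + 2.3104) = √61.6189, |v| = √(4.76² + (-4.5)² + 1.53² + 0.66² + (-1)²) = √(22.6576 + 20.25 + 2.3409 + 0.4356 + 1) = √46.6841.
cos θ = (u·v)/(|u||v|) = -32.7173/(√61.6189·√46.6841) ≈ -0.61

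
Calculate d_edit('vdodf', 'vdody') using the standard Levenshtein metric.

Let D[i][j] be the edit distance between the first i characters of 'vdodf' and the first j characters of 'vdody', with D[i][0] = i, D[0][j] = j, and D[i][j] = D[i-1][j-1] if the characters match, else 1 + min(D[i-1][j], D[i][j-1], D[i-1][j-1]). Filling the table (rows: prefixes of 'vdodf', columns: prefixes of 'vdody'):
     ε  v  d  o  d  y
  ε  0  1  2  3  4  5
  v  1  0  1  2  3  4
  d  2  1  0  1  2  3
  o  3  2  1  0  1  2
  d  4  3  2  1  0  1
  f  5  4  3  2  1  1
The bottom-right entry gives D[5][5] = 1, so no sequence of fewer than 1 edit works. Backtracking through the table gives one optimal edit sequence (1 edit):
  vdodf → vdody (sub f→y @5)
Edit distance = 1.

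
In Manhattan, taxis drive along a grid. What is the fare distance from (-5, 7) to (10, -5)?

Σ|x_i - y_i| = |-5 - 10| + |7 - (-5)| = 15 + 12 = 27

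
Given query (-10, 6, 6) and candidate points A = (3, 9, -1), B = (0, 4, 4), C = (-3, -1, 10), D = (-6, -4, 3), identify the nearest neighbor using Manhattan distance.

Distances: d(A) = 23, d(B) = 14, d(C) = 18, d(D) = 17. Nearest: B = (0, 4, 4) with distance 14.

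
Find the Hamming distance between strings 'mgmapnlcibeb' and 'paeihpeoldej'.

Differing positions: 1, 2, 3, 4, 5, 6, 7, 8, 9, 10, 12. Hamming distance = 11.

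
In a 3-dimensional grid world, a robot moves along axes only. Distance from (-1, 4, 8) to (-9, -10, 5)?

Σ|x_i - y_i| = |-1 - (-9)| + |4 - (-10)| + |8 - 5| = 8 + 14 + 3 = 25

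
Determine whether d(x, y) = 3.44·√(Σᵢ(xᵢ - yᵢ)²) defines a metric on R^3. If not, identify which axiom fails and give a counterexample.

Yes. The L2 (Euclidean) norm induces a metric on R^3, and multiplying a metric by a positive constant 3.44 > 0 preserves all four axioms: non-negativity (3.44·||x-y|| ≥ 0), identity (3.44·||x-y|| = 0 ⟺ ||x-y|| = 0 ⟺ x = y), symmetry (||x-y|| = ||y-x||), and the triangle inequality (3.44·||x-z|| ≤ 3.44·||x-y|| + 3.44·||y-z||). So d is a metric.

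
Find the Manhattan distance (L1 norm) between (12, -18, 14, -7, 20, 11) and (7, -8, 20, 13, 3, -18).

Σ|x_i - y_i| = |12 - 7| + |-18 - (-8)| + |14 - 20| + |-7 - 13| + |20 - 3| + |11 - (-18)| = 5 + 10 + 6 + 20 + 17 + 29 = 87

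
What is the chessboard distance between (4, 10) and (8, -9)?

max(|x_i - y_i|) = max(|4 - 8|, |10 - (-9)|) = max(4, 19) = 19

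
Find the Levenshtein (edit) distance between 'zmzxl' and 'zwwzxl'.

Let D[i][j] be the edit distance between the first i characters of 'zmzxl' and the first j characters of 'zwwzxl', with D[i][0] = i, D[0][j] = j, and D[i][j] = D[i-1][j-1] if the characters match, else 1 + min(D[i-1][j], D[i][j-1], D[i-1][j-1]). Filling the table (rows: prefixes of 'zmzxl', columns: prefixes of 'zwwzxl'):
     ε  z  w  w  z  x  l
  ε  0  1  2  3  4  5  6
  z  1  0  1  2  3  4  5
  m  2  1  1  2  3  4  5
  z  3  2  2  2  2  3  4
  x  4  3  3  3  3  2  3
  l  5  4  4  4  4  3  2
The bottom-right entry gives D[5][6] = 2, so no sequence of fewer than 2 edits works. Backtracking through the table gives one optimal edit sequence (2 edits):
  zmzxl → zwmzxl (ins w @2)
  zwmzxl → zwwzxl (sub m→w @3)
Edit distance = 2.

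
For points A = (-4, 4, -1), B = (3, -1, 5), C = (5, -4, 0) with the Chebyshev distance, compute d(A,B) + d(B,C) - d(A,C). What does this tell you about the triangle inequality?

d(A,B) = max(7, 5, 6) = 7, d(B,C) = max(2, 3, 5) = 5, d(A,C) = max(9, 8, 1) = 9.
d(A,B) + d(B,C) - d(A,C) = 7 + 5 - 9 = 12 - 9 = 3. This is ≥ 0, so the triangle inequality holds for these points.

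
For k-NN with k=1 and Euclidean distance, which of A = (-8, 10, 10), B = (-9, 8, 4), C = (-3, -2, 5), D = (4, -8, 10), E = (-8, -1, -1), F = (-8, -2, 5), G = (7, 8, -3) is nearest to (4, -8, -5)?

Distances: d(A) ≈ 26.3249, d(B) ≈ 22.4944, d(C) ≈ 13.6015, d(D) = 15, d(E) ≈ 14.4568, d(F) ≈ 16.7332, d(G) ≈ 16.4012. Nearest: C = (-3, -2, 5) with distance 13.6015.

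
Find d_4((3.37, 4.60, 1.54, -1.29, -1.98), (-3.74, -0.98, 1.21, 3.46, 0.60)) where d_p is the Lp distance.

(Σ|x_i - y_i|^4)^(1/4) = (|3.37 - (-3.74)|^4 + |4.6 - (-0.98)|^4 + |1.54 - 1.21|^4 + |-1.29 - 3.46|^4 + |-1.98 - 0.6|^4)^(1/4)
= (7.11^4 + 5.58^4 + 0.33^4 + 4.75^4 + 2.58^4)^(1/4) ≈ (2555.5148 + 969.4754 + 0.0119 + 509.0664 + 44.3077)^(1/4) = (4078.3762)^(1/4) ≈ 7.9914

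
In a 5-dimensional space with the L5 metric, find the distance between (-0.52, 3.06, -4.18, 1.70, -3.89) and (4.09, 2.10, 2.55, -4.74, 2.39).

(Σ|x_i - y_i|^5)^(1/5) = (|-0.52 - 4.09|^5 + |3.06 - 2.1|^5 + |-4.18 - 2.55|^5 + |1.7 - (-4.74)|^5 + |-3.89 - 2.39|^5)^(1/5)
= (4.61^5 + 0.96^5 + 6.73^5 + 6.44^5 + 6.28^5)^(1/5) ≈ (2082.1146 + 0.8154 + 13806.2369 + 11077.1832 + 9767.8328)^(1/5) = (36734.1829)^(1/5) ≈ 8.1849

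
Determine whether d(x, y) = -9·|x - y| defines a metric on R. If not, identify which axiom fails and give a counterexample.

No. With c = -9 < 0, d fails non-negativity: d(2, 7) = -9·|2 - 7| = -9·5 = -45 < 0.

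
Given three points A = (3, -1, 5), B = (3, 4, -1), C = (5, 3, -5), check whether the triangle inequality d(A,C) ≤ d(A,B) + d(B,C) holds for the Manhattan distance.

d(A,B) = 0 + 5 + 6 = 11, d(B,C) = 2 + 1 + 4 = 7, d(A,C) = 2 + 4 + 10 = 16.
d(A,C) = 16 ≤ 11 + 7 = 18. Triangle inequality is satisfied.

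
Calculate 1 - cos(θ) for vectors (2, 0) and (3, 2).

With u = (2, 0), v = (3, 2):
u·v = 2·3 + 0·2 = 6 + 0 = 6.
|u| = √(2² + 0²) = √4, |v| = √(3² + 2²) = √13, so |u||v| = √(4·13) = √52.
cos θ = (u·v)/(|u||v|) = 6/√52 ≈ 0.8321
Cosine distance = 1 - cos θ ≈ 1 - 0.8321 = 0.1679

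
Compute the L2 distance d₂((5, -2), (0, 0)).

√(Σ(x_i - y_i)²) = √((5 - 0)² + (-2 - 0)²)
= √(5² + (-2)²) = √(25 + 4) = √29 ≈ 5.3852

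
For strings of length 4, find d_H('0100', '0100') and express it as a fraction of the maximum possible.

Differing positions: none. Hamming distance = 0. The maximum possible Hamming distance for length-4 strings is 4, so d_H/4 = 0/4 = 0.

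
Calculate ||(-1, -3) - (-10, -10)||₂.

√(Σ(x_i - y_i)²) = √((-1 - (-10))² + (-3 - (-10))²)
= √(9² + 7²) = √(81 + 49) = √130 ≈ 11.4018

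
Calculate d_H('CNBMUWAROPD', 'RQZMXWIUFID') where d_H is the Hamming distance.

Differing positions: 1, 2, 3, 5, 7, 8, 9, 10. Hamming distance = 8.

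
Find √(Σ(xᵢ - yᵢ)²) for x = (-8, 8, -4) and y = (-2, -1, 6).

√(Σ(x_i - y_i)²) = √((-8 - (-2))² + (8 - (-1))² + (-4 - 6)²)
= √((-6)² + 9² + (-10)²) = √(36 + 81 + 100) = √217 ≈ 14.7309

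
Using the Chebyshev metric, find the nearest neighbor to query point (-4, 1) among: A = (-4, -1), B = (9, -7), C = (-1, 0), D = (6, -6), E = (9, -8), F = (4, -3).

Distances: d(A) = 2, d(B) = 13, d(C) = 3, d(D) = 10, d(E) = 13, d(F) = 8. Nearest: A = (-4, -1) with distance 2.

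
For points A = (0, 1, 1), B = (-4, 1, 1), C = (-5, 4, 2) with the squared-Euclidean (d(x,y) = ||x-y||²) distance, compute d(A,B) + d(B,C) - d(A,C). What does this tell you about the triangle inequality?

d(A,B) = 4² + 0² + 0² = 16, d(B,C) = 1² + 3² + 1² = 11, d(A,C) = 5² + 3² + 1² = 35.
d(A,B) + d(B,C) - d(A,C) = 16 + 11 - 35 = 27 - 35 = -8. This is < 0, so the triangle inequality FAILS for these points (squared-Euclidean is not a metric).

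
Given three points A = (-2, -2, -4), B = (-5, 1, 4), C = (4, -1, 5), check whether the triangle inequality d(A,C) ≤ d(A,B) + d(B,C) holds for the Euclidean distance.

d(A,B) = √(3² + 3² + 8²) = √82 ≈ 9.0554, d(B,C) = √(9² + 2² + 1²) = √86 ≈ 9.2736, d(A,C) = √(6² + 1² + 9²) = √118 ≈ 10.8628.
d(A,C) ≈ 10.8628 ≤ 9.0554 + 9.2736 = 18.329. Triangle inequality is satisfied.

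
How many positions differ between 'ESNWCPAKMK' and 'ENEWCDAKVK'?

Differing positions: 2, 3, 6, 9. Hamming distance = 4.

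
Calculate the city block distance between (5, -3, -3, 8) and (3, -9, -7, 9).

Σ|x_i - y_i| = |5 - 3| + |-3 - (-9)| + |-3 - (-7)| + |8 - 9| = 2 + 6 + 4 + 1 = 13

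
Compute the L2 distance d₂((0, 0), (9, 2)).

√(Σ(x_i - y_i)²) = √((0 - 9)² + (0 - 2)²)
= √((-9)² + (-2)²) = √(81 + 4) = √85 ≈ 9.2195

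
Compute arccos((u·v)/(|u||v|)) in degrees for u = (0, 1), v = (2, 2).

With u = (0, 1), v = (2, 2):
u·v = 0·2 + 1·2 = 0 + 2 = 2.
|u| = √(0² + 1²) = √1, |v| = √(2² + 2²) = √8, so |u||v| = √(1·8) = √8.
cos θ = (u·v)/(|u||v|) = 2/√8 ≈ 0.707107
θ = arccos(0.707107) ≈ 45°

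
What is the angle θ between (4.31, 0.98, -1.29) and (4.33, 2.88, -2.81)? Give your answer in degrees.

With u = (4.31, 0.98, -1.29), v = (4.33, 2.88, -2.81):
u·v = 4.31·4.33 + 0.98·2.88 + (-1.29)·(-2.81) = 18.6623 + 2.8224 + 3.6249 = 25.1096.
|u| = √(4.31² + 0.98² + (-1.29)²) = √(18.5761 + 0.9604 + 1.6641) = √21.2006, |v| = √(4.33² + 2.88² + (-2.81)²) = √(18.7489 + 8.2944 + 7.8961) = √34.9394.
cos θ = (u·v)/(|u||v|) = 25.1096/(√21.2006·√34.9394) ≈ 0.922588
θ = arccos(0.922588) ≈ 22.69°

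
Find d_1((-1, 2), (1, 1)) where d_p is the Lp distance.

Σ|x_i - y_i| = |-1 - 1| + |2 - 1| = 2 + 1 = 3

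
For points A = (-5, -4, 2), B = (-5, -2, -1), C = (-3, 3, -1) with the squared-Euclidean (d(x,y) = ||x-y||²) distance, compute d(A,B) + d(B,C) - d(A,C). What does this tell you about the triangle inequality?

d(A,B) = 0² + 2² + 3² = 13, d(B,C) = 2² + 5² + 0² = 29, d(A,C) = 2² + 7² + 3² = 62.
d(A,B) + d(B,C) - d(A,C) = 13 + 29 - 62 = 42 - 62 = -20. This is < 0, so the triangle inequality FAILS for these points (squared-Euclidean is not a metric).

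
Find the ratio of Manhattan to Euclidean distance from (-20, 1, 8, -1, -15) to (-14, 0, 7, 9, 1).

L1 = |-20 - (-14)| + |1 - 0| + |8 - 7| + |-1 - 9| + |-15 - 1| = 6 + 1 + 1 + 10 + 16 = 34
L2 = √(6² + 1² + 1² + 10² + 16²) = √394 ≈ 19.8494
L1 ≥ L2 always (equality iff movement is along one axis); L1 > L2 here.
Ratio L1/L2 = 34/√394 ≈ 1.7129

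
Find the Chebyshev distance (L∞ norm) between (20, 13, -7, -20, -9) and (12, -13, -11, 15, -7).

max(|x_i - y_i|) = max(|20 - 12|, |13 - (-13)|, |-7 - (-11)|, |-20 - 15|, |-9 - (-7)|) = max(8, 26, 4, 35, 2) = 35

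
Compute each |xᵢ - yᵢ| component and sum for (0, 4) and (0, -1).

Σ|x_i - y_i| = |0 - 0| + |4 - (-1)| = 0 + 5 = 5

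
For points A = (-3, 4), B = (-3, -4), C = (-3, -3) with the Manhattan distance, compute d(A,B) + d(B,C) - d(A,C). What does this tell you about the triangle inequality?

d(A,B) = 0 + 8 = 8, d(B,C) = 0 + 1 = 1, d(A,C) = 0 + 7 = 7.
d(A,B) + d(B,C) - d(A,C) = 8 + 1 - 7 = 9 - 7 = 2. This is ≥ 0, so the triangle inequality holds for these points.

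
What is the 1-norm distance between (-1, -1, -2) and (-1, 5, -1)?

Σ|x_i - y_i| = |-1 - (-1)| + |-1 - 5| + |-2 - (-1)| = 0 + 6 + 1 = 7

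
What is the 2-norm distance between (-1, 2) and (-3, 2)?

(Σ|x_i - y_i|^2)^(1/2) = (|-1 - (-3)|^2 + |2 - 2|^2)^(1/2)
= (2^2 + 0^2)^(1/2) = (4 + 0)^(1/2) = (4)^(1/2) = 2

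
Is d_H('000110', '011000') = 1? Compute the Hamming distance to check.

Differing positions: 2, 3, 4, 5. Hamming distance = 4, so the claim that d_H = 1 is false.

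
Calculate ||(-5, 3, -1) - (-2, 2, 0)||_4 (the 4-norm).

(Σ|x_i - y_i|^4)^(1/4) = (|-5 - (-2)|^4 + |3 - 2|^4 + |-1 - 0|^4)^(1/4)
= (3^4 + 1^4 + 1^4)^(1/4) = (81 + 1 + 1)^(1/4) = (83)^(1/4) ≈ 3.0183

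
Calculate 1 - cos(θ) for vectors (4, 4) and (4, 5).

With u = (4, 4), v = (4, 5):
u·v = 4·4 + 4·5 = 16 + 20 = 36.
|u| = √(4² + 4²) = √32, |v| = √(4² + 5²) = √41, so |u||v| = √(32·41) = √1312.
cos θ = (u·v)/(|u||v|) = 36/√1312 ≈ 0.9939
Cosine distance = 1 - cos θ ≈ 1 - 0.9939 = 0.0061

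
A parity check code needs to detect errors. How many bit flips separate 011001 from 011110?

Differing positions: 4, 5, 6. Hamming distance = 3.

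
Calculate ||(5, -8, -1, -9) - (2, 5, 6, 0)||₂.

√(Σ(x_i - y_i)²) = √((5 - 2)² + (-8 - 5)² + (-1 - 6)² + (-9 - 0)²)
= √(3² + (-13)² + (-7)² + (-9)²) = √(9 + 169 + 49 + 81) = √308 ≈ 17.5499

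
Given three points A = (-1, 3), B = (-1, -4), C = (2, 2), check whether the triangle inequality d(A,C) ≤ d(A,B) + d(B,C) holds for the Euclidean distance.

d(A,B) = √(0² + 7²) = √49 = 7, d(B,C) = √(3² + 6²) = √45 ≈ 6.7082, d(A,C) = √(3² + 1²) = √10 ≈ 3.1623.
d(A,C) ≈ 3.1623 ≤ 7 + 6.7082 = 13.7082. Triangle inequality is satisfied.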